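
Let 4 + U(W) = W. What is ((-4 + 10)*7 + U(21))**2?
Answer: 3481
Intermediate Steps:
U(W) = -4 + W
((-4 + 10)*7 + U(21))**2 = ((-4 + 10)*7 + (-4 + 21))**2 = (6*7 + 17)**2 = (42 + 17)**2 = 59**2 = 3481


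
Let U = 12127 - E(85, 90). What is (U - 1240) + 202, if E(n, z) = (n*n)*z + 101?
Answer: -639262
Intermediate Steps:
E(n, z) = 101 + z*n**2 (E(n, z) = n**2*z + 101 = z*n**2 + 101 = 101 + z*n**2)
U = -638224 (U = 12127 - (101 + 90*85**2) = 12127 - (101 + 90*7225) = 12127 - (101 + 650250) = 12127 - 1*650351 = 12127 - 650351 = -638224)
(U - 1240) + 202 = (-638224 - 1240) + 202 = -639464 + 202 = -639262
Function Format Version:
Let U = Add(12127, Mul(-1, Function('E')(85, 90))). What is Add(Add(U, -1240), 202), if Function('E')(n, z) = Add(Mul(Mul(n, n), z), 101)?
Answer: -639262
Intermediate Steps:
Function('E')(n, z) = Add(101, Mul(z, Pow(n, 2))) (Function('E')(n, z) = Add(Mul(Pow(n, 2), z), 101) = Add(Mul(z, Pow(n, 2)), 101) = Add(101, Mul(z, Pow(n, 2))))
U = -638224 (U = Add(12127, Mul(-1, Add(101, Mul(90, Pow(85, 2))))) = Add(12127, Mul(-1, Add(101, Mul(90, 7225)))) = Add(12127, Mul(-1, Add(101, 650250))) = Add(12127, Mul(-1, 650351)) = Add(12127, -650351) = -638224)
Add(Add(U, -1240), 202) = Add(Add(-638224, -1240), 202) = Add(-639464, 202) = -639262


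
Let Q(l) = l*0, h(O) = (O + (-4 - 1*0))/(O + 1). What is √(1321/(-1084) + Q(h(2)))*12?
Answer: 6*I*√357991/271 ≈ 13.247*I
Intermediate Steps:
h(O) = (-4 + O)/(1 + O) (h(O) = (O + (-4 + 0))/(1 + O) = (O - 4)/(1 + O) = (-4 + O)/(1 + O))
Q(l) = 0
√(1321/(-1084) + Q(h(2)))*12 = √(1321/(-1084) + 0)*12 = √(1321*(-1/1084) + 0)*12 = √(-1321/1084 + 0)*12 = √(-1321/1084)*12 = (I*√357991/542)*12 = 6*I*√357991/271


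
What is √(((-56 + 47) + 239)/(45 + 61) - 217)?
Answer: I*√603458/53 ≈ 14.657*I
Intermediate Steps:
√(((-56 + 47) + 239)/(45 + 61) - 217) = √((-9 + 239)/106 - 217) = √(230*(1/106) - 217) = √(115/53 - 217) = √(-11386/53) = I*√603458/53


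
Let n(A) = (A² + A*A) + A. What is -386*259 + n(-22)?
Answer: -99028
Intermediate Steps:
n(A) = A + 2*A² (n(A) = (A² + A²) + A = 2*A² + A = A + 2*A²)
-386*259 + n(-22) = -386*259 - 22*(1 + 2*(-22)) = -99974 - 22*(1 - 44) = -99974 - 22*(-43) = -99974 + 946 = -99028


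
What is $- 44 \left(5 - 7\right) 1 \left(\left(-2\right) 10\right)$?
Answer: $-1760$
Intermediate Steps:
$- 44 \left(5 - 7\right) 1 \left(\left(-2\right) 10\right) = - 44 \left(5 - 7\right) 1 \left(-20\right) = - 44 \left(\left(-2\right) 1\right) \left(-20\right) = \left(-44\right) \left(-2\right) \left(-20\right) = 88 \left(-20\right) = -1760$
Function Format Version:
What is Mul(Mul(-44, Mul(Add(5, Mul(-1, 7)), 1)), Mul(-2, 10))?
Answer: -1760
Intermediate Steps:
Mul(Mul(-44, Mul(Add(5, Mul(-1, 7)), 1)), Mul(-2, 10)) = Mul(Mul(-44, Mul(Add(5, -7), 1)), -20) = Mul(Mul(-44, Mul(-2, 1)), -20) = Mul(Mul(-44, -2), -20) = Mul(88, -20) = -1760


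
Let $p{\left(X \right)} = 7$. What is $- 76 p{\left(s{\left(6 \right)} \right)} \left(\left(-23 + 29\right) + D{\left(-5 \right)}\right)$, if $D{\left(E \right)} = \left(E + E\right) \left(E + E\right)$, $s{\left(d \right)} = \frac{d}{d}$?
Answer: $-56392$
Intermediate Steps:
$s{\left(d \right)} = 1$
$D{\left(E \right)} = 4 E^{2}$ ($D{\left(E \right)} = 2 E 2 E = 4 E^{2}$)
$- 76 p{\left(s{\left(6 \right)} \right)} \left(\left(-23 + 29\right) + D{\left(-5 \right)}\right) = \left(-76\right) 7 \left(\left(-23 + 29\right) + 4 \left(-5\right)^{2}\right) = - 532 \left(6 + 4 \cdot 25\right) = - 532 \left(6 + 100\right) = \left(-532\right) 106 = -56392$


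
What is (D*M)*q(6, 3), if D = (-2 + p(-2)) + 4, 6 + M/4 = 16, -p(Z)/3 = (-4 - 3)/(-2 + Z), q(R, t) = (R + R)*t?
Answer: -4680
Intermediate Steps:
q(R, t) = 2*R*t (q(R, t) = (2*R)*t = 2*R*t)
p(Z) = 21/(-2 + Z) (p(Z) = -3*(-4 - 3)/(-2 + Z) = -(-21)/(-2 + Z) = 21/(-2 + Z))
M = 40 (M = -24 + 4*16 = -24 + 64 = 40)
D = -13/4 (D = (-2 + 21/(-2 - 2)) + 4 = (-2 + 21/(-4)) + 4 = (-2 + 21*(-1/4)) + 4 = (-2 - 21/4) + 4 = -29/4 + 4 = -13/4 ≈ -3.2500)
(D*M)*q(6, 3) = (-13/4*40)*(2*6*3) = -130*36 = -4680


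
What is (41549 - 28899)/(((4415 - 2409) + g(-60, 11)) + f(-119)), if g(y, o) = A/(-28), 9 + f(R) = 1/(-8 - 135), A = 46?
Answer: 25325300/3994691 ≈ 6.3397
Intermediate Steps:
f(R) = -1288/143 (f(R) = -9 + 1/(-8 - 135) = -9 + 1/(-143) = -9 - 1/143 = -1288/143)
g(y, o) = -23/14 (g(y, o) = 46/(-28) = 46*(-1/28) = -23/14)
(41549 - 28899)/(((4415 - 2409) + g(-60, 11)) + f(-119)) = (41549 - 28899)/(((4415 - 2409) - 23/14) - 1288/143) = 12650/((2006 - 23/14) - 1288/143) = 12650/(28061/14 - 1288/143) = 12650/(3994691/2002) = 12650*(2002/3994691) = 25325300/3994691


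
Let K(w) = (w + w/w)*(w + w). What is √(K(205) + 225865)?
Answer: 5*√12413 ≈ 557.07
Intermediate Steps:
K(w) = 2*w*(1 + w) (K(w) = (w + 1)*(2*w) = (1 + w)*(2*w) = 2*w*(1 + w))
√(K(205) + 225865) = √(2*205*(1 + 205) + 225865) = √(2*205*206 + 225865) = √(84460 + 225865) = √310325 = 5*√12413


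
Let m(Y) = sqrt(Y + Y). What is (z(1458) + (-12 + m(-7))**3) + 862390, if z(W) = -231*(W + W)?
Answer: 187570 + 418*I*sqrt(14) ≈ 1.8757e+5 + 1564.0*I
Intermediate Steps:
z(W) = -462*W
m(Y) = sqrt(2)*sqrt(Y) (m(Y) = sqrt(2*Y) = sqrt(2)*sqrt(Y))
(z(1458) + (-12 + m(-7))**3) + 862390 = (-462*1458 + (-12 + sqrt(2)*sqrt(-7))**3) + 862390 = (-673596 + (-12 + sqrt(2)*(I*sqrt(7)))**3) + 862390 = (-673596 + (-12 + I*sqrt(14))**3) + 862390 = 188794 + (-12 + I*sqrt(14))**3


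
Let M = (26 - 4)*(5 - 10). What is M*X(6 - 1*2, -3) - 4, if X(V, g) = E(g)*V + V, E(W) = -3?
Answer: 876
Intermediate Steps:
M = -110 (M = 22*(-5) = -110)
X(V, g) = -2*V (X(V, g) = -3*V + V = -2*V)
M*X(6 - 1*2, -3) - 4 = -(-220)*(6 - 1*2) - 4 = -(-220)*(6 - 2) - 4 = -(-220)*4 - 4 = -110*(-8) - 4 = 880 - 4 = 876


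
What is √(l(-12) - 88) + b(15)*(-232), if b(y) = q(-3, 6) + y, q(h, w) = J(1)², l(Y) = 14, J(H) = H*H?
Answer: -3712 + I*√74 ≈ -3712.0 + 8.6023*I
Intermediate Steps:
J(H) = H²
q(h, w) = 1 (q(h, w) = (1²)² = 1² = 1)
b(y) = 1 + y
√(l(-12) - 88) + b(15)*(-232) = √(14 - 88) + (1 + 15)*(-232) = √(-74) + 16*(-232) = I*√74 - 3712 = -3712 + I*√74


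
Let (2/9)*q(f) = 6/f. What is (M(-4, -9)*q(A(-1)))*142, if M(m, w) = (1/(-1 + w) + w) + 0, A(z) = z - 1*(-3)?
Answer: -174447/10 ≈ -17445.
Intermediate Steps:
A(z) = 3 + z (A(z) = z + 3 = 3 + z)
M(m, w) = w + 1/(-1 + w) (M(m, w) = (w + 1/(-1 + w)) + 0 = w + 1/(-1 + w))
q(f) = 27/f (q(f) = 9*(6/f)/2 = 27/f)
(M(-4, -9)*q(A(-1)))*142 = (((1 + (-9)² - 1*(-9))/(-1 - 9))*(27/(3 - 1)))*142 = (((1 + 81 + 9)/(-10))*(27/2))*142 = ((-⅒*91)*(27*(½)))*142 = -91/10*27/2*142 = -2457/20*142 = -174447/10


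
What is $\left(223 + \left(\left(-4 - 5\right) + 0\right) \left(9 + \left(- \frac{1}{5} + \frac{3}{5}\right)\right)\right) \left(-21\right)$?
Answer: $- \frac{14532}{5} \approx -2906.4$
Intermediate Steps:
$\left(223 + \left(\left(-4 - 5\right) + 0\right) \left(9 + \left(- \frac{1}{5} + \frac{3}{5}\right)\right)\right) \left(-21\right) = \left(223 + \left(-9 + 0\right) \left(9 + \left(\left(-1\right) \frac{1}{5} + 3 \cdot \frac{1}{5}\right)\right)\right) \left(-21\right) = \left(223 - 9 \left(9 + \left(- \frac{1}{5} + \frac{3}{5}\right)\right)\right) \left(-21\right) = \left(223 - 9 \left(9 + \frac{2}{5}\right)\right) \left(-21\right) = \left(223 - \frac{423}{5}\right) \left(-21\right) = \frac{692}{5} \left(-21\right) = - \frac{14532}{5}$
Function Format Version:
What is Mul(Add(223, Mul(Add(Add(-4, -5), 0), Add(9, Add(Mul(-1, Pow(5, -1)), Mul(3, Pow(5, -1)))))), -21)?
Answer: Rational(-14532, 5) ≈ -2906.4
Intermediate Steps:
Mul(Add(223, Mul(Add(Add(-4, -5), 0), Add(9, Add(Mul(-1, Pow(5, -1)), Mul(3, Pow(5, -1)))))), -21) = Mul(Add(223, Mul(Add(-9, 0), Add(9, Add(Mul(-1, Rational(1, 5)), Mul(3, Rational(1, 5)))))), -21) = Mul(Add(223, Mul(-9, Add(9, Add(Rational(-1, 5), Rational(3, 5))))), -21) = Mul(Add(223, Mul(-9, Add(9, Rational(2, 5)))), -21) = Mul(Add(223, Mul(-9, Rational(47, 5))), -21) = Mul(Add(223, Rational(-423, 5)), -21) = Mul(Rational(692, 5), -21) = Rational(-14532, 5)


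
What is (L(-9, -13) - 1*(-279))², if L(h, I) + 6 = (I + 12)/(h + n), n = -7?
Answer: 19088161/256 ≈ 74563.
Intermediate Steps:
L(h, I) = -6 + (12 + I)/(-7 + h) (L(h, I) = -6 + (I + 12)/(h - 7) = -6 + (12 + I)/(-7 + h))
(L(-9, -13) - 1*(-279))² = ((54 - 13 - 6*(-9))/(-7 - 9) - 1*(-279))² = ((54 - 13 + 54)/(-16) + 279)² = (-1/16*95 + 279)² = (-95/16 + 279)² = (4369/16)² = 19088161/256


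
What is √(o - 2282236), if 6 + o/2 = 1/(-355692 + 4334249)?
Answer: I*√36125511431843218638/3978557 ≈ 1510.7*I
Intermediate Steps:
o = -47742682/3978557 (o = -12 + 2/(-355692 + 4334249) = -12 + 2/3978557 = -47742682/3978557 ≈ -12.000)
√(o - 2282236) = √(-47742682/3978557 - 2282236) = √(-9080053756134/3978557) = I*√36125511431843218638/3978557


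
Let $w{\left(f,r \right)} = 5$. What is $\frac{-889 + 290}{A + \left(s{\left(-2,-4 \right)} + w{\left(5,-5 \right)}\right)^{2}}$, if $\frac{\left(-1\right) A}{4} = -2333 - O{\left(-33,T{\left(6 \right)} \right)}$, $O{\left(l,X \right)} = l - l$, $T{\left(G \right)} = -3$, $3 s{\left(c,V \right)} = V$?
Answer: $- \frac{5391}{84109} \approx -0.064095$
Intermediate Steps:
$s{\left(c,V \right)} = \frac{V}{3}$
$O{\left(l,X \right)} = 0$
$A = 9332$ ($A = - 4 \left(-2333 - 0\right) = - 4 \left(-2333 + 0\right) = \left(-4\right) \left(-2333\right) = 9332$)
$\frac{-889 + 290}{A + \left(s{\left(-2,-4 \right)} + w{\left(5,-5 \right)}\right)^{2}} = \frac{-889 + 290}{9332 + \left(\frac{1}{3} \left(-4\right) + 5\right)^{2}} = - \frac{599}{9332 + \left(- \frac{4}{3} + 5\right)^{2}} = - \frac{599}{9332 + \left(\frac{11}{3}\right)^{2}} = - \frac{599}{9332 + \frac{121}{9}} = - \frac{599}{\frac{84109}{9}} = \left(-599\right) \frac{9}{84109} = - \frac{5391}{84109}$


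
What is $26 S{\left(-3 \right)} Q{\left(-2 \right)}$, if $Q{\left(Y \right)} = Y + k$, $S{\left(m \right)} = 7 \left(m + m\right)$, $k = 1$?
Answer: $1092$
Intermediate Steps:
$S{\left(m \right)} = 14 m$ ($S{\left(m \right)} = 7 \cdot 2 m = 14 m$)
$Q{\left(Y \right)} = 1 + Y$ ($Q{\left(Y \right)} = Y + 1 = 1 + Y$)
$26 S{\left(-3 \right)} Q{\left(-2 \right)} = 26 \cdot 14 \left(-3\right) \left(1 - 2\right) = 26 \left(-42\right) \left(-1\right) = \left(-1092\right) \left(-1\right) = 1092$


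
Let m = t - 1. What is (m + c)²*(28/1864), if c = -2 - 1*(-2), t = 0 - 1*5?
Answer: 126/233 ≈ 0.54077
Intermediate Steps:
t = -5 (t = 0 - 5 = -5)
m = -6 (m = -5 - 1 = -6)
c = 0 (c = -2 + 2 = 0)
(m + c)²*(28/1864) = (-6 + 0)²*(28/1864) = (-6)²*(28*(1/1864)) = 36*(7/466) = 126/233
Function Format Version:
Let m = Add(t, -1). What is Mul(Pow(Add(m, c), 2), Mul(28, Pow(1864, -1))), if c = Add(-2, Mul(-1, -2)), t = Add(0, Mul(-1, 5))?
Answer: Rational(126, 233) ≈ 0.54077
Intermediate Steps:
t = -5 (t = Add(0, -5) = -5)
m = -6 (m = Add(-5, -1) = -6)
c = 0 (c = Add(-2, 2) = 0)
Mul(Pow(Add(m, c), 2), Mul(28, Pow(1864, -1))) = Mul(Pow(Add(-6, 0), 2), Mul(28, Pow(1864, -1))) = Mul(Pow(-6, 2), Mul(28, Rational(1, 1864))) = Mul(36, Rational(7, 466)) = Rational(126, 233)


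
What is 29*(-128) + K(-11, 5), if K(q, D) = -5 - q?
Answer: -3706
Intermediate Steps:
29*(-128) + K(-11, 5) = 29*(-128) + (-5 - 1*(-11)) = -3712 + (-5 + 11) = -3712 + 6 = -3706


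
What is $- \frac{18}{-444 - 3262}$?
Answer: $\frac{9}{1853} \approx 0.004857$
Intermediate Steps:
$- \frac{18}{-444 - 3262} = - \frac{18}{-3706} = \left(-18\right) \left(- \frac{1}{3706}\right) = \frac{9}{1853}$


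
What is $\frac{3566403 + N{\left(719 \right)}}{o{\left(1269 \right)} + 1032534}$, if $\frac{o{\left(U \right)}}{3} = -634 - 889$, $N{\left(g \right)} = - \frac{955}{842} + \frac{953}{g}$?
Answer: $\frac{431818671835}{124465591014} \approx 3.4694$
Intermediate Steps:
$N{\left(g \right)} = - \frac{955}{842} + \frac{953}{g}$ ($N{\left(g \right)} = \left(-955\right) \frac{1}{842} + \frac{953}{g} = - \frac{955}{842} + \frac{953}{g}$)
$o{\left(U \right)} = -4569$ ($o{\left(U \right)} = 3 \left(-634 - 889\right) = 3 \left(-1523\right) = -4569$)
$\frac{3566403 + N{\left(719 \right)}}{o{\left(1269 \right)} + 1032534} = \frac{3566403 - \left(\frac{955}{842} - \frac{953}{719}\right)}{-4569 + 1032534} = \frac{3566403 + \left(- \frac{955}{842} + 953 \cdot \frac{1}{719}\right)}{1027965} = \left(3566403 + \left(- \frac{955}{842} + \frac{953}{719}\right)\right) \frac{1}{1027965} = \left(3566403 + \frac{115781}{605398}\right) \frac{1}{1027965} = \frac{2159093359175}{605398} \cdot \frac{1}{1027965} = \frac{431818671835}{124465591014}$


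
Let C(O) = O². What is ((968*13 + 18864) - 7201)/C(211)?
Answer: 24247/44521 ≈ 0.54462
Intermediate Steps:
((968*13 + 18864) - 7201)/C(211) = ((968*13 + 18864) - 7201)/(211²) = ((12584 + 18864) - 7201)/44521 = (31448 - 7201)*(1/44521) = 24247*(1/44521) = 24247/44521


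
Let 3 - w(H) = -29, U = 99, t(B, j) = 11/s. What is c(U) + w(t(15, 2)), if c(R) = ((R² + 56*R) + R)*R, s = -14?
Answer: 1528988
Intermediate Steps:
t(B, j) = -11/14 (t(B, j) = 11/(-14) = 11*(-1/14) = -11/14)
w(H) = 32 (w(H) = 3 - 1*(-29) = 3 + 29 = 32)
c(R) = R*(R² + 57*R) (c(R) = (R² + 57*R)*R = R*(R² + 57*R))
c(U) + w(t(15, 2)) = 99²*(57 + 99) + 32 = 9801*156 + 32 = 1528956 + 32 = 1528988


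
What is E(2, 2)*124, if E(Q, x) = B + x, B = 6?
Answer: 992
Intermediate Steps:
E(Q, x) = 6 + x
E(2, 2)*124 = (6 + 2)*124 = 8*124 = 992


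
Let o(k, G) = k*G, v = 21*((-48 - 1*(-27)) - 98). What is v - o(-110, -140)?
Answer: -17899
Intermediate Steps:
v = -2499 (v = 21*((-48 + 27) - 98) = 21*(-21 - 98) = 21*(-119) = -2499)
o(k, G) = G*k
v - o(-110, -140) = -2499 - (-140)*(-110) = -2499 - 1*15400 = -2499 - 15400 = -17899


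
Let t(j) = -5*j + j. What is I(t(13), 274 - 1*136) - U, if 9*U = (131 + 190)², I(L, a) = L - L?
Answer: -11449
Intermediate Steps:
t(j) = -4*j
I(L, a) = 0
U = 11449 (U = (131 + 190)²/9 = (⅑)*321² = (⅑)*103041 = 11449)
I(t(13), 274 - 1*136) - U = 0 - 1*11449 = 0 - 11449 = -11449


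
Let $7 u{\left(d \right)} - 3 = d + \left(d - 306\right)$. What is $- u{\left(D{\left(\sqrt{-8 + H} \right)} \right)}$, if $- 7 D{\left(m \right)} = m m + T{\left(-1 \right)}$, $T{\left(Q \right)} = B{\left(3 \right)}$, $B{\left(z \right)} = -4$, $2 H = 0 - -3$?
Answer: $\frac{300}{7} \approx 42.857$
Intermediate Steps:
$H = \frac{3}{2}$ ($H = \frac{0 - -3}{2} = \frac{0 + 3}{2} = \frac{1}{2} \cdot 3 = \frac{3}{2} \approx 1.5$)
$T{\left(Q \right)} = -4$
$D{\left(m \right)} = \frac{4}{7} - \frac{m^{2}}{7}$ ($D{\left(m \right)} = - \frac{m m - 4}{7} = - \frac{m^{2} - 4}{7} = - \frac{-4 + m^{2}}{7} = \frac{4}{7} - \frac{m^{2}}{7}$)
$u{\left(d \right)} = - \frac{303}{7} + \frac{2 d}{7}$ ($u{\left(d \right)} = \frac{3}{7} + \frac{d + \left(d - 306\right)}{7} = \frac{3}{7} + \frac{d + \left(-306 + d\right)}{7} = \frac{3}{7} + \frac{-306 + 2 d}{7} = \frac{3}{7} + \left(- \frac{306}{7} + \frac{2 d}{7}\right) = - \frac{303}{7} + \frac{2 d}{7}$)
$- u{\left(D{\left(\sqrt{-8 + H} \right)} \right)} = - (- \frac{303}{7} + \frac{2 \left(\frac{4}{7} - \frac{\left(\sqrt{-8 + \frac{3}{2}}\right)^{2}}{7}\right)}{7}) = - (- \frac{303}{7} + \frac{2 \left(\frac{4}{7} - \frac{\left(\sqrt{- \frac{13}{2}}\right)^{2}}{7}\right)}{7}) = - (- \frac{303}{7} + \frac{2 \left(\frac{4}{7} - \frac{\left(\frac{i \sqrt{26}}{2}\right)^{2}}{7}\right)}{7}) = - (- \frac{303}{7} + \frac{2 \left(\frac{4}{7} - - \frac{13}{14}\right)}{7}) = - (- \frac{303}{7} + \frac{2 \left(\frac{4}{7} + \frac{13}{14}\right)}{7}) = - (- \frac{303}{7} + \frac{2}{7} \cdot \frac{3}{2}) = - (- \frac{303}{7} + \frac{3}{7}) = \left(-1\right) \left(- \frac{300}{7}\right) = \frac{300}{7}$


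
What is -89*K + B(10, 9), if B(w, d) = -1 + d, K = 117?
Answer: -10405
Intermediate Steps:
-89*K + B(10, 9) = -89*117 + (-1 + 9) = -10413 + 8 = -10405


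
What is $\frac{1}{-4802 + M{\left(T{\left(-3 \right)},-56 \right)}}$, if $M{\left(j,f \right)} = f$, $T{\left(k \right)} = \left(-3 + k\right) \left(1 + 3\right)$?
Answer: $- \frac{1}{4858} \approx -0.00020585$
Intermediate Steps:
$T{\left(k \right)} = -12 + 4 k$ ($T{\left(k \right)} = \left(-3 + k\right) 4 = -12 + 4 k$)
$\frac{1}{-4802 + M{\left(T{\left(-3 \right)},-56 \right)}} = \frac{1}{-4802 - 56} = \frac{1}{-4858} = - \frac{1}{4858}$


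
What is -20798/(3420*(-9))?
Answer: 10399/15390 ≈ 0.67570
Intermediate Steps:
-20798/(3420*(-9)) = -20798/(-30780) = -20798*(-1/30780) = 10399/15390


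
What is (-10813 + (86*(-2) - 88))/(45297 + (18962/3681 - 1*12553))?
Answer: -40759713/120549626 ≈ -0.33812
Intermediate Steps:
(-10813 + (86*(-2) - 88))/(45297 + (18962/3681 - 1*12553)) = (-10813 + (-172 - 88))/(45297 + (18962*(1/3681) - 12553)) = (-10813 - 260)/(45297 + (18962/3681 - 12553)) = -11073/(45297 - 46188631/3681) = -11073/120549626/3681 = -11073*3681/120549626 = -40759713/120549626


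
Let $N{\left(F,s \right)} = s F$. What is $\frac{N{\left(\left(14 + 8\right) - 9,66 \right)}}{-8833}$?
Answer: $- \frac{78}{803} \approx -0.097136$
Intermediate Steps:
$N{\left(F,s \right)} = F s$
$\frac{N{\left(\left(14 + 8\right) - 9,66 \right)}}{-8833} = \frac{\left(\left(14 + 8\right) - 9\right) 66}{-8833} = \left(22 - 9\right) 66 \left(- \frac{1}{8833}\right) = 13 \cdot 66 \left(- \frac{1}{8833}\right) = 858 \left(- \frac{1}{8833}\right) = - \frac{78}{803}$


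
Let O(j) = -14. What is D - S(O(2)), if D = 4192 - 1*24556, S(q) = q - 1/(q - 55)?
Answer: -1404151/69 ≈ -20350.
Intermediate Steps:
S(q) = q - 1/(-55 + q)
D = -20364 (D = 4192 - 24556 = -20364)
D - S(O(2)) = -20364 - (-1 + (-14)² - 55*(-14))/(-55 - 14) = -20364 - (-1 + 196 + 770)/(-69) = -20364 - (-1)*965/69 = -20364 - 1*(-965/69) = -20364 + 965/69 = -1404151/69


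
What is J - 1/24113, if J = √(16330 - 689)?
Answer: -1/24113 + √15641 ≈ 125.06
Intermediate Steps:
J = √15641 ≈ 125.06
J - 1/24113 = √15641 - 1/24113 = -1/24113 + √15641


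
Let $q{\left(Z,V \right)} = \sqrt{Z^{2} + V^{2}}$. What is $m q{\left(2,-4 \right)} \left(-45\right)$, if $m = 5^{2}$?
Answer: $- 2250 \sqrt{5} \approx -5031.2$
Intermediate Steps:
$q{\left(Z,V \right)} = \sqrt{V^{2} + Z^{2}}$
$m = 25$
$m q{\left(2,-4 \right)} \left(-45\right) = 25 \sqrt{\left(-4\right)^{2} + 2^{2}} \left(-45\right) = 25 \sqrt{16 + 4} \left(-45\right) = 25 \sqrt{20} \left(-45\right) = 25 \cdot 2 \sqrt{5} \left(-45\right) = 50 \sqrt{5} \left(-45\right) = - 2250 \sqrt{5}$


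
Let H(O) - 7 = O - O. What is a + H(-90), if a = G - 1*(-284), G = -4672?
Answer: -4381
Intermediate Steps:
H(O) = 7 (H(O) = 7 + (O - O) = 7 + 0 = 7)
a = -4388 (a = -4672 - 1*(-284) = -4672 + 284 = -4388)
a + H(-90) = -4388 + 7 = -4381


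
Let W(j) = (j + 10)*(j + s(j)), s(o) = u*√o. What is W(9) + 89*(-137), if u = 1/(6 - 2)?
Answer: -48031/4 ≈ -12008.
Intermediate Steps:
u = ¼ (u = 1/4 = ¼ ≈ 0.25000)
s(o) = √o/4
W(j) = (10 + j)*(j + √j/4) (W(j) = (j + 10)*(j + √j/4) = (10 + j)*(j + √j/4))
W(9) + 89*(-137) = (9² + 10*9 + 9^(3/2)/4 + 5*√9/2) + 89*(-137) = (81 + 90 + (¼)*27 + (5/2)*3) - 12193 = (81 + 90 + 27/4 + 15/2) - 12193 = 741/4 - 12193 = -48031/4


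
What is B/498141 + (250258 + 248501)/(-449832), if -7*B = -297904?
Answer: -535053132335/522852778728 ≈ -1.0233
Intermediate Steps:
B = 297904/7 (B = -1/7*(-297904) = 297904/7 ≈ 42558.)
B/498141 + (250258 + 248501)/(-449832) = (297904/7)/498141 + (250258 + 248501)/(-449832) = (297904/7)*(1/498141) + 498759*(-1/449832) = 297904/3486987 - 166253/149944 = -535053132335/522852778728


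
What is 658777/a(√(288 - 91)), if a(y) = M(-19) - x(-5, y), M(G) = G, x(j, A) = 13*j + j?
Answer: 658777/51 ≈ 12917.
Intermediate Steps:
x(j, A) = 14*j
a(y) = 51 (a(y) = -19 - 14*(-5) = -19 - 1*(-70) = -19 + 70 = 51)
658777/a(√(288 - 91)) = 658777/51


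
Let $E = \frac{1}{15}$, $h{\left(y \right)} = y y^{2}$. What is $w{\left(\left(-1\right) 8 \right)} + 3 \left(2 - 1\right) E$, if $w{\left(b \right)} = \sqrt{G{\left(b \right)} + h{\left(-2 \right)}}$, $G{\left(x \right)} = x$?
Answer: $\frac{1}{5} + 4 i \approx 0.2 + 4.0 i$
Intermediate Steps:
$h{\left(y \right)} = y^{3}$
$E = \frac{1}{15} \approx 0.066667$
$w{\left(b \right)} = \sqrt{-8 + b}$ ($w{\left(b \right)} = \sqrt{b + \left(-2\right)^{3}} = \sqrt{b - 8} = \sqrt{-8 + b}$)
$w{\left(\left(-1\right) 8 \right)} + 3 \left(2 - 1\right) E = \sqrt{-8 - 8} + 3 \left(2 - 1\right) \frac{1}{15} = \sqrt{-8 - 8} + 3 \cdot 1 \cdot \frac{1}{15} = \sqrt{-16} + 3 \cdot \frac{1}{15} = 4 i + \frac{1}{5} = \frac{1}{5} + 4 i$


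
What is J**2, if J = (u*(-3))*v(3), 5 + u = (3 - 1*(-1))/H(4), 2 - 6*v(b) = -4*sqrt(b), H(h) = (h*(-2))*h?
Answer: 21853/64 + 1681*sqrt(3)/16 ≈ 523.43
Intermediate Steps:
H(h) = -2*h**2 (H(h) = (-2*h)*h = -2*h**2)
v(b) = 1/3 + 2*sqrt(b)/3 (v(b) = 1/3 - (-2)*sqrt(b)/3 = 1/3 + 2*sqrt(b)/3)
u = -41/8 (u = -5 + (3 - 1*(-1))/((-2*4**2)) = -5 + (3 + 1)/((-2*16)) = -5 + 4/(-32) = -5 + 4*(-1/32) = -5 - 1/8 = -41/8 ≈ -5.1250)
J = 41/8 + 41*sqrt(3)/4 (J = (-41/8*(-3))*(1/3 + 2*sqrt(3)/3) = 123*(1/3 + 2*sqrt(3)/3)/8 = 41/8 + 41*sqrt(3)/4 ≈ 22.879)
J**2 = (41/8 + 41*sqrt(3)/4)**2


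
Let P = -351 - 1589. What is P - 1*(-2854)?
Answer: 914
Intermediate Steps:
P = -1940
P - 1*(-2854) = -1940 - 1*(-2854) = -1940 + 2854 = 914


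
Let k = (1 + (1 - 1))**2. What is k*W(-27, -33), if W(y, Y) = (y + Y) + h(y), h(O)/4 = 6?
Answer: -36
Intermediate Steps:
h(O) = 24 (h(O) = 4*6 = 24)
W(y, Y) = 24 + Y + y (W(y, Y) = (y + Y) + 24 = (Y + y) + 24 = 24 + Y + y)
k = 1 (k = (1 + 0)**2 = 1**2 = 1)
k*W(-27, -33) = 1*(24 - 33 - 27) = 1*(-36) = -36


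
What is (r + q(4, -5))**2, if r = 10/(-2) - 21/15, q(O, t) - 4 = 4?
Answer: 64/25 ≈ 2.5600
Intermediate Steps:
q(O, t) = 8 (q(O, t) = 4 + 4 = 8)
r = -32/5 (r = 10*(-1/2) - 21*1/15 = -5 - 7/5 = -32/5 ≈ -6.4000)
(r + q(4, -5))**2 = (-32/5 + 8)**2 = (8/5)**2 = 64/25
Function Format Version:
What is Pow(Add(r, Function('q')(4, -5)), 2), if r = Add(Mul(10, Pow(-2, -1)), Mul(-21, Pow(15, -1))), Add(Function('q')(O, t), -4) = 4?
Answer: Rational(64, 25) ≈ 2.5600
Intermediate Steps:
Function('q')(O, t) = 8 (Function('q')(O, t) = Add(4, 4) = 8)
r = Rational(-32, 5) (r = Add(Mul(10, Rational(-1, 2)), Mul(-21, Rational(1, 15))) = Add(-5, Rational(-7, 5)) = Rational(-32, 5) ≈ -6.4000)
Pow(Add(r, Function('q')(4, -5)), 2) = Pow(Add(Rational(-32, 5), 8), 2) = Pow(Rational(8, 5), 2) = Rational(64, 25)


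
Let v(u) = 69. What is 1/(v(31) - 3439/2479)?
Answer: 2479/167612 ≈ 0.014790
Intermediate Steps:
1/(v(31) - 3439/2479) = 1/(69 - 3439/2479) = 1/(167612/2479) = 2479/167612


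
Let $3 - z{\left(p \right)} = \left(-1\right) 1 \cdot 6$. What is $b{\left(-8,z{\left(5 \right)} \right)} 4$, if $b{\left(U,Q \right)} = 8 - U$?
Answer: $64$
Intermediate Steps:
$z{\left(p \right)} = 9$ ($z{\left(p \right)} = 3 - \left(-1\right) 1 \cdot 6 = 3 - \left(-1\right) 6 = 3 - -6 = 3 + 6 = 9$)
$b{\left(-8,z{\left(5 \right)} \right)} 4 = \left(8 - -8\right) 4 = \left(8 + 8\right) 4 = 16 \cdot 4 = 64$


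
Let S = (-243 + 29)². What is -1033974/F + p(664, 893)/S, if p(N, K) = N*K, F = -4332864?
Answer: 109022176993/8267826656 ≈ 13.186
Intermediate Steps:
S = 45796 (S = (-214)² = 45796)
p(N, K) = K*N
-1033974/F + p(664, 893)/S = -1033974/(-4332864) + (893*664)/45796 = -1033974*(-1/4332864) + 592952*(1/45796) = 172329/722144 + 148238/11449 = 109022176993/8267826656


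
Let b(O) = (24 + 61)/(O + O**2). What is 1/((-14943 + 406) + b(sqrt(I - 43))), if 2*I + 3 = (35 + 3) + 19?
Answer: -232672/3383516249 + 20*I/3383516249 ≈ -6.8766e-5 + 5.911e-9*I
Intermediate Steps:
I = 27 (I = -3/2 + ((35 + 3) + 19)/2 = -3/2 + (38 + 19)/2 = -3/2 + (1/2)*57 = -3/2 + 57/2 = 27)
b(O) = 85/(O + O**2)
1/((-14943 + 406) + b(sqrt(I - 43))) = 1/((-14943 + 406) + 85/((sqrt(27 - 43))*(1 + sqrt(27 - 43)))) = 1/(-14537 + 85/((sqrt(-16))*(1 + sqrt(-16)))) = 1/(-14537 + 85/(((4*I))*(1 + 4*I))) = 1/(-14537 + 85*(-I/4)*((1 - 4*I)/17)) = 1/(-14537 - 5*I*(1 - 4*I)/4)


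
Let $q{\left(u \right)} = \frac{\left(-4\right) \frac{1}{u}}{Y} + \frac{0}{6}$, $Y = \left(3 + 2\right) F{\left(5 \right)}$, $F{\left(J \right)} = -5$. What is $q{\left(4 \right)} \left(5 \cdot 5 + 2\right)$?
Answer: $\frac{27}{25} \approx 1.08$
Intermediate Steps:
$Y = -25$ ($Y = \left(3 + 2\right) \left(-5\right) = 5 \left(-5\right) = -25$)
$q{\left(u \right)} = \frac{4}{25 u}$ ($q{\left(u \right)} = \frac{\left(-4\right) \frac{1}{u}}{-25} + \frac{0}{6} = - \frac{4}{u} \left(- \frac{1}{25}\right) + 0 \cdot \frac{1}{6} = \frac{4}{25 u} + 0 = \frac{4}{25 u}$)
$q{\left(4 \right)} \left(5 \cdot 5 + 2\right) = \frac{4}{25 \cdot 4} \left(5 \cdot 5 + 2\right) = \frac{4}{25} \cdot \frac{1}{4} \left(25 + 2\right) = \frac{1}{25} \cdot 27 = \frac{27}{25}$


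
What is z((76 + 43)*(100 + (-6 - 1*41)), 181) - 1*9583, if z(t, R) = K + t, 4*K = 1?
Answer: -13103/4 ≈ -3275.8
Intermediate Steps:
K = ¼ (K = (¼)*1 = ¼ ≈ 0.25000)
z(t, R) = ¼ + t
z((76 + 43)*(100 + (-6 - 1*41)), 181) - 1*9583 = (¼ + (76 + 43)*(100 + (-6 - 1*41))) - 1*9583 = (¼ + 119*(100 + (-6 - 41))) - 9583 = (¼ + 119*(100 - 47)) - 9583 = (¼ + 119*53) - 9583 = (¼ + 6307) - 9583 = 25229/4 - 9583 = -13103/4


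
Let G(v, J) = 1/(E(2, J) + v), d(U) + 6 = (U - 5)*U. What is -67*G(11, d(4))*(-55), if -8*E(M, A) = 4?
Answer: 7370/21 ≈ 350.95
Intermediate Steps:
E(M, A) = -½ (E(M, A) = -⅛*4 = -½)
d(U) = -6 + U*(-5 + U) (d(U) = -6 + (U - 5)*U = -6 + (-5 + U)*U = -6 + U*(-5 + U))
G(v, J) = 1/(-½ + v)
-67*G(11, d(4))*(-55) = -134/(-1 + 2*11)*(-55) = -134/(-1 + 22)*(-55) = -134/21*(-55) = 7370/21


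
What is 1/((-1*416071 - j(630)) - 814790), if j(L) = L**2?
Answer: -1/1627761 ≈ -6.1434e-7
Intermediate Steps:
1/((-1*416071 - j(630)) - 814790) = 1/((-1*416071 - 1*630**2) - 814790) = 1/((-416071 - 1*396900) - 814790) = 1/((-416071 - 396900) - 814790) = 1/(-812971 - 814790) = 1/(-1627761) = -1/1627761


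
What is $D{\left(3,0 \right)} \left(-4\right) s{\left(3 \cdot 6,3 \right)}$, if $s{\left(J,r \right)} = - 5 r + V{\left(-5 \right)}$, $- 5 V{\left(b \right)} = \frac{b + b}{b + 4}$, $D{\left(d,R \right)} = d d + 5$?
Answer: $952$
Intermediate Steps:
$D{\left(d,R \right)} = 5 + d^{2}$ ($D{\left(d,R \right)} = d^{2} + 5 = 5 + d^{2}$)
$V{\left(b \right)} = - \frac{2 b}{5 \left(4 + b\right)}$ ($V{\left(b \right)} = - \frac{\left(b + b\right) \frac{1}{b + 4}}{5} = - \frac{2 b \frac{1}{4 + b}}{5} = - \frac{2 b}{5 \left(4 + b\right)}$)
$s{\left(J,r \right)} = -2 - 5 r$ ($s{\left(J,r \right)} = - 5 r - - \frac{10}{20 + 5 \left(-5\right)} = - 5 r - - \frac{10}{20 - 25} = - 5 r - - \frac{10}{-5} = - 5 r - \left(-10\right) \left(- \frac{1}{5}\right) = - 5 r - 2 = -2 - 5 r$)
$D{\left(3,0 \right)} \left(-4\right) s{\left(3 \cdot 6,3 \right)} = \left(5 + 3^{2}\right) \left(-4\right) \left(-2 - 15\right) = \left(5 + 9\right) \left(-4\right) \left(-2 - 15\right) = 14 \left(-4\right) \left(-17\right) = \left(-56\right) \left(-17\right) = 952$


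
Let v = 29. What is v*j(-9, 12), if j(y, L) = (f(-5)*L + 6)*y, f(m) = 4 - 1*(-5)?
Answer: -29754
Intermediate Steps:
f(m) = 9 (f(m) = 4 + 5 = 9)
j(y, L) = y*(6 + 9*L) (j(y, L) = (9*L + 6)*y = (6 + 9*L)*y = y*(6 + 9*L))
v*j(-9, 12) = 29*(3*(-9)*(2 + 3*12)) = 29*(3*(-9)*(2 + 36)) = 29*(3*(-9)*38) = 29*(-1026) = -29754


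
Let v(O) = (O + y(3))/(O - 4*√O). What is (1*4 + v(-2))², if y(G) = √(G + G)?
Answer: (10 - √6 + 16*I*√2)²/(4*(1 + 2*I*√2)²) ≈ 15.796 + 0.56152*I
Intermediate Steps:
y(G) = √2*√G (y(G) = √(2*G) = √2*√G)
v(O) = (O + √6)/(O - 4*√O) (v(O) = (O + √2*√3)/(O - 4*√O) = (O + √6)/(O - 4*√O))
(1*4 + v(-2))² = (1*4 + (-2 + √6)/(-2 - 4*I*√2))² = (4 + (-2 + √6)/(-2 - 4*I*√2))²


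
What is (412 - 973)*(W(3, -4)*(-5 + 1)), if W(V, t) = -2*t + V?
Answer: 24684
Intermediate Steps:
W(V, t) = V - 2*t
(412 - 973)*(W(3, -4)*(-5 + 1)) = (412 - 973)*((3 - 2*(-4))*(-5 + 1)) = -561*(3 + 8)*(-4) = -6171*(-4) = -561*(-44) = 24684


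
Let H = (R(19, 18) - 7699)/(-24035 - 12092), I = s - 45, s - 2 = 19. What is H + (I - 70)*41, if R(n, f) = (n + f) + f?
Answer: -1529954/397 ≈ -3853.8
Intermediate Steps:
s = 21 (s = 2 + 19 = 21)
I = -24 (I = 21 - 45 = -24)
R(n, f) = n + 2*f (R(n, f) = (f + n) + f = n + 2*f)
H = 84/397 (H = ((19 + 2*18) - 7699)/(-24035 - 12092) = ((19 + 36) - 7699)/(-36127) = (55 - 7699)*(-1/36127) = -7644*(-1/36127) = 84/397 ≈ 0.21159)
H + (I - 70)*41 = 84/397 + (-24 - 70)*41 = 84/397 - 94*41 = 84/397 - 3854 = -1529954/397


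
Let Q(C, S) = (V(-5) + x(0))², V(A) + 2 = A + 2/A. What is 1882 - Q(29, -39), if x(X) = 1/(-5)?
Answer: 45606/25 ≈ 1824.2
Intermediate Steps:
V(A) = -2 + A + 2/A (V(A) = -2 + (A + 2/A) = -2 + A + 2/A)
x(X) = -⅕
Q(C, S) = 1444/25 (Q(C, S) = ((-2 - 5 + 2/(-5)) - ⅕)² = ((-2 - 5 + 2*(-⅕)) - ⅕)² = ((-2 - 5 - ⅖) - ⅕)² = (-37/5 - ⅕)² = (-38/5)² = 1444/25)
1882 - Q(29, -39) = 1882 - 1*1444/25 = 1882 - 1444/25 = 45606/25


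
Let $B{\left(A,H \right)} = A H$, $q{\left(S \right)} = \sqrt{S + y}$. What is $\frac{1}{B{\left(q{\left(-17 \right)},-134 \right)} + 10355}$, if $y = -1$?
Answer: $\frac{10355}{107549233} + \frac{402 i \sqrt{2}}{107549233} \approx 9.6282 \cdot 10^{-5} + 5.2861 \cdot 10^{-6} i$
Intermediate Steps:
$q{\left(S \right)} = \sqrt{-1 + S}$ ($q{\left(S \right)} = \sqrt{S - 1} = \sqrt{-1 + S}$)
$\frac{1}{B{\left(q{\left(-17 \right)},-134 \right)} + 10355} = \frac{1}{\sqrt{-1 - 17} \left(-134\right) + 10355} = \frac{1}{\sqrt{-18} \left(-134\right) + 10355} = \frac{1}{3 i \sqrt{2} \left(-134\right) + 10355} = \frac{1}{- 402 i \sqrt{2} + 10355} = \frac{1}{10355 - 402 i \sqrt{2}}$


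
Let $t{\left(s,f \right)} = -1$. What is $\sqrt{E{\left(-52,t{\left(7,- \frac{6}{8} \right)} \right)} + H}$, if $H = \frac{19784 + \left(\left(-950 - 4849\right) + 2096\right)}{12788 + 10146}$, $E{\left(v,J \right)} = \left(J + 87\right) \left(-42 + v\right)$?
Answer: $\frac{5 i \sqrt{170062375530}}{22934} \approx 89.907 i$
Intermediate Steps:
$E{\left(v,J \right)} = \left(-42 + v\right) \left(87 + J\right)$ ($E{\left(v,J \right)} = \left(87 + J\right) \left(-42 + v\right) = \left(-42 + v\right) \left(87 + J\right)$)
$H = \frac{16081}{22934}$ ($H = \frac{19784 + \left(-5799 + 2096\right)}{22934} = \left(19784 - 3703\right) \frac{1}{22934} = 16081 \cdot \frac{1}{22934} = \frac{16081}{22934} \approx 0.70119$)
$\sqrt{E{\left(-52,t{\left(7,- \frac{6}{8} \right)} \right)} + H} = \sqrt{\left(-3654 - -42 + 87 \left(-52\right) - -52\right) + \frac{16081}{22934}} = \sqrt{\left(-3654 + 42 - 4524 + 52\right) + \frac{16081}{22934}} = \sqrt{-8084 + \frac{16081}{22934}} = \sqrt{- \frac{185382375}{22934}} = \frac{5 i \sqrt{170062375530}}{22934}$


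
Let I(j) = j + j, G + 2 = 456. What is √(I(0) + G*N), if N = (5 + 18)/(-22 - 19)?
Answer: I*√428122/41 ≈ 15.959*I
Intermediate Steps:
G = 454 (G = -2 + 456 = 454)
I(j) = 2*j
N = -23/41 (N = 23/(-41) = 23*(-1/41) = -23/41 ≈ -0.56098)
√(I(0) + G*N) = √(2*0 + 454*(-23/41)) = √(0 - 10442/41) = √(-10442/41) = I*√428122/41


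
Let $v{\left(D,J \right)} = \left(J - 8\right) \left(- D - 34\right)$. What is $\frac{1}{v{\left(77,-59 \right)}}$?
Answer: $\frac{1}{7437} \approx 0.00013446$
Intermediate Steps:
$v{\left(D,J \right)} = \left(-34 - D\right) \left(-8 + J\right)$ ($v{\left(D,J \right)} = \left(-8 + J\right) \left(-34 - D\right) = \left(-34 - D\right) \left(-8 + J\right)$)
$\frac{1}{v{\left(77,-59 \right)}} = \frac{1}{272 - -2006 + 8 \cdot 77 - 77 \left(-59\right)} = \frac{1}{272 + 2006 + 616 + 4543} = \frac{1}{7437}$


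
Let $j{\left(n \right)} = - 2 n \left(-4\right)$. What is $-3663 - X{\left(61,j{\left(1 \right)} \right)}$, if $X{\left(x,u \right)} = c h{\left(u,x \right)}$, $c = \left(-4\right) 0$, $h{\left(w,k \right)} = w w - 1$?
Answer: $-3663$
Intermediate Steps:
$h{\left(w,k \right)} = -1 + w^{2}$ ($h{\left(w,k \right)} = w^{2} - 1 = -1 + w^{2}$)
$j{\left(n \right)} = 8 n$
$c = 0$
$X{\left(x,u \right)} = 0$ ($X{\left(x,u \right)} = 0 \left(-1 + u^{2}\right) = 0$)
$-3663 - X{\left(61,j{\left(1 \right)} \right)} = -3663 - 0 = -3663 + 0 = -3663$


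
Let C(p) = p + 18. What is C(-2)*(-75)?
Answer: -1200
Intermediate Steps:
C(p) = 18 + p
C(-2)*(-75) = (18 - 2)*(-75) = 16*(-75) = -1200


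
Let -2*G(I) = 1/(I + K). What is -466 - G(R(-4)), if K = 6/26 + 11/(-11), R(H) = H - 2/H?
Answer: -51739/111 ≈ -466.12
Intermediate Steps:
K = -10/13 (K = 6*(1/26) + 11*(-1/11) = 3/13 - 1 = -10/13 ≈ -0.76923)
G(I) = -1/(2*(-10/13 + I)) (G(I) = -1/(2*(I - 10/13)) = -1/(2*(-10/13 + I)))
-466 - G(R(-4)) = -466 - (-13)/(-20 + 26*(-4 - 2/(-4))) = -466 - (-13)/(-20 + 26*(-4 - 2*(-1/4))) = -466 - (-13)/(-20 + 26*(-4 + 1/2)) = -466 - (-13)/(-20 + 26*(-7/2)) = -466 - (-13)/(-20 - 91) = -466 - (-13)/(-111) = -466 - (-13)*(-1)/111 = -466 - 1*13/111 = -466 - 13/111 = -51739/111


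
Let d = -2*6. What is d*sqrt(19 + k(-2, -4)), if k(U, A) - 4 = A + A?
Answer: -12*sqrt(15) ≈ -46.476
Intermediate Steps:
k(U, A) = 4 + 2*A (k(U, A) = 4 + (A + A) = 4 + 2*A)
d = -12
d*sqrt(19 + k(-2, -4)) = -12*sqrt(19 + (4 + 2*(-4))) = -12*sqrt(19 + (4 - 8)) = -12*sqrt(19 - 4) = -12*sqrt(15)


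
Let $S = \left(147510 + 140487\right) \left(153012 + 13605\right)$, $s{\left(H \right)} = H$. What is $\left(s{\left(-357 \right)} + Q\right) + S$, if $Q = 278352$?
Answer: $47985474144$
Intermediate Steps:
$S = 47985196149$ ($S = 287997 \cdot 166617 = 47985196149$)
$\left(s{\left(-357 \right)} + Q\right) + S = \left(-357 + 278352\right) + 47985196149 = 277995 + 47985196149 = 47985474144$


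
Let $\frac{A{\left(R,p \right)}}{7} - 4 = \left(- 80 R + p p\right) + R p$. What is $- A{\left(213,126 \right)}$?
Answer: $-179746$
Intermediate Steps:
$A{\left(R,p \right)} = 28 - 560 R + 7 p^{2} + 7 R p$ ($A{\left(R,p \right)} = 28 + 7 \left(\left(- 80 R + p p\right) + R p\right) = 28 + 7 \left(\left(- 80 R + p^{2}\right) + R p\right) = 28 + 7 \left(\left(p^{2} - 80 R\right) + R p\right) = 28 + 7 \left(p^{2} - 80 R + R p\right) = 28 + \left(- 560 R + 7 p^{2} + 7 R p\right) = 28 - 560 R + 7 p^{2} + 7 R p$)
$- A{\left(213,126 \right)} = - (28 - 119280 + 7 \cdot 126^{2} + 7 \cdot 213 \cdot 126) = - (28 - 119280 + 7 \cdot 15876 + 187866) = - (28 - 119280 + 111132 + 187866) = \left(-1\right) 179746 = -179746$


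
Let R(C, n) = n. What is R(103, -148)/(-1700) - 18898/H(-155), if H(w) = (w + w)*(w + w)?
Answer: -89519/816850 ≈ -0.10959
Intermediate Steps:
H(w) = 4*w**2 (H(w) = (2*w)*(2*w) = 4*w**2)
R(103, -148)/(-1700) - 18898/H(-155) = -148/(-1700) - 18898/(4*(-155)**2) = -148*(-1/1700) - 18898/(4*24025) = 37/425 - 18898/96100 = 37/425 - 18898*1/96100 = 37/425 - 9449/48050 = -89519/816850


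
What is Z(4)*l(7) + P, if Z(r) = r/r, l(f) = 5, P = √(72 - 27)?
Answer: 5 + 3*√5 ≈ 11.708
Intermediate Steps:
P = 3*√5 (P = √45 = 3*√5 ≈ 6.7082)
Z(r) = 1
Z(4)*l(7) + P = 1*5 + 3*√5 = 5 + 3*√5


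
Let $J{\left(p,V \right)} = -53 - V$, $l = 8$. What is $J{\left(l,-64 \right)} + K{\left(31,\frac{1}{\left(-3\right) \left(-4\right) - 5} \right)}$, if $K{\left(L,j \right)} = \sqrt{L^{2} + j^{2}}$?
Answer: $11 + \frac{\sqrt{47090}}{7} \approx 42.0$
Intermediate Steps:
$J{\left(l,-64 \right)} + K{\left(31,\frac{1}{\left(-3\right) \left(-4\right) - 5} \right)} = \left(-53 - -64\right) + \sqrt{31^{2} + \left(\frac{1}{\left(-3\right) \left(-4\right) - 5}\right)^{2}} = \left(-53 + 64\right) + \sqrt{961 + \left(\frac{1}{12 - 5}\right)^{2}} = 11 + \sqrt{961 + \left(\frac{1}{7}\right)^{2}} = 11 + \sqrt{961 + \frac{1}{49}} = 11 + \sqrt{\frac{47090}{49}} = 11 + \frac{\sqrt{47090}}{7}$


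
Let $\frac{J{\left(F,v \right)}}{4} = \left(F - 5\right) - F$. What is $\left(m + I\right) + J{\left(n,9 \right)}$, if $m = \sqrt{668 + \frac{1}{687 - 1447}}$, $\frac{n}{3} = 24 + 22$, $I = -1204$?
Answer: $-1224 + \frac{\sqrt{96459010}}{380} \approx -1198.2$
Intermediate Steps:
$n = 138$ ($n = 3 \left(24 + 22\right) = 3 \cdot 46 = 138$)
$J{\left(F,v \right)} = -20$ ($J{\left(F,v \right)} = 4 \left(\left(F - 5\right) - F\right) = 4 \left(\left(-5 + F\right) - F\right) = 4 \left(-5\right) = -20$)
$m = \frac{\sqrt{96459010}}{380}$ ($m = \sqrt{668 + \frac{1}{-760}} = \sqrt{668 - \frac{1}{760}} = \sqrt{\frac{507679}{760}} = \frac{\sqrt{96459010}}{380} \approx 25.846$)
$\left(m + I\right) + J{\left(n,9 \right)} = \left(\frac{\sqrt{96459010}}{380} - 1204\right) - 20 = \left(-1204 + \frac{\sqrt{96459010}}{380}\right) - 20 = -1224 + \frac{\sqrt{96459010}}{380}$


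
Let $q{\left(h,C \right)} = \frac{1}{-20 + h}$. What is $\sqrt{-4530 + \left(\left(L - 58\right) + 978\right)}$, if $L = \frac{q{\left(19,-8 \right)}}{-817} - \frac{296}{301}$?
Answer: $\frac{i \sqrt{118104252833}}{5719} \approx 60.091 i$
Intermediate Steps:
$L = - \frac{5617}{5719}$ ($L = \frac{1}{\left(-20 + 19\right) \left(-817\right)} - \frac{296}{301} = \frac{1}{-1} \left(- \frac{1}{817}\right) - \frac{296}{301} = \left(-1\right) \left(- \frac{1}{817}\right) - \frac{296}{301} = \frac{1}{817} - \frac{296}{301} = - \frac{5617}{5719} \approx -0.98216$)
$\sqrt{-4530 + \left(\left(L - 58\right) + 978\right)} = \sqrt{-4530 + \left(\left(- \frac{5617}{5719} - 58\right) + 978\right)} = \sqrt{-4530 + \left(- \frac{337319}{5719} + 978\right)} = \sqrt{-4530 + \frac{5255863}{5719}} = \sqrt{- \frac{20651207}{5719}} = \frac{i \sqrt{118104252833}}{5719}$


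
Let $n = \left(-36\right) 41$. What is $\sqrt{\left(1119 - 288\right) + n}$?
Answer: $i \sqrt{645} \approx 25.397 i$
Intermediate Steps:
$n = -1476$
$\sqrt{\left(1119 - 288\right) + n} = \sqrt{\left(1119 - 288\right) - 1476} = \sqrt{831 - 1476} = \sqrt{-645} = i \sqrt{645}$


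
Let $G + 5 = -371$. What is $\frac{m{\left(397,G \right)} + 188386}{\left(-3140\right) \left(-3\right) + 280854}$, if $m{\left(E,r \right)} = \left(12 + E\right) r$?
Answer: $\frac{5767}{48379} \approx 0.1192$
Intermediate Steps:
$G = -376$ ($G = -5 - 371 = -376$)
$m{\left(E,r \right)} = r \left(12 + E\right)$
$\frac{m{\left(397,G \right)} + 188386}{\left(-3140\right) \left(-3\right) + 280854} = \frac{- 376 \left(12 + 397\right) + 188386}{\left(-3140\right) \left(-3\right) + 280854} = \frac{\left(-376\right) 409 + 188386}{9420 + 280854} = \frac{-153784 + 188386}{290274} = 34602 \cdot \frac{1}{290274} = \frac{5767}{48379}$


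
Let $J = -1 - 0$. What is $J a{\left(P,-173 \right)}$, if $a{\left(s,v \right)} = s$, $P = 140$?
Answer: $-140$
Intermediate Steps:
$J = -1$ ($J = -1 + 0 = -1$)
$J a{\left(P,-173 \right)} = \left(-1\right) 140 = -140$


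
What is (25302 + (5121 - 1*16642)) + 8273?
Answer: 22054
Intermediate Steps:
(25302 + (5121 - 1*16642)) + 8273 = (25302 + (5121 - 16642)) + 8273 = (25302 - 11521) + 8273 = 13781 + 8273 = 22054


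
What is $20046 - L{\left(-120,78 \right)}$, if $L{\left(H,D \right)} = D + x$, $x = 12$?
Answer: $19956$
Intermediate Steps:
$L{\left(H,D \right)} = 12 + D$ ($L{\left(H,D \right)} = D + 12 = 12 + D$)
$20046 - L{\left(-120,78 \right)} = 20046 - \left(12 + 78\right) = 20046 - 90 = 19956$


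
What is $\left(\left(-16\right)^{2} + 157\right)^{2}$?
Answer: $170569$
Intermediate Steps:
$\left(\left(-16\right)^{2} + 157\right)^{2} = \left(256 + 157\right)^{2} = 413^{2} = 170569$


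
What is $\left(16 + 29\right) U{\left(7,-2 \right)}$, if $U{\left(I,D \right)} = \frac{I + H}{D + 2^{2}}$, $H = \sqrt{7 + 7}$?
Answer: $\frac{315}{2} + \frac{45 \sqrt{14}}{2} \approx 241.69$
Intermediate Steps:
$H = \sqrt{14} \approx 3.7417$
$U{\left(I,D \right)} = \frac{I + \sqrt{14}}{4 + D}$ ($U{\left(I,D \right)} = \frac{I + \sqrt{14}}{D + 2^{2}} = \frac{I + \sqrt{14}}{D + 4} = \frac{I + \sqrt{14}}{4 + D}$)
$\left(16 + 29\right) U{\left(7,-2 \right)} = \left(16 + 29\right) \frac{7 + \sqrt{14}}{4 - 2} = 45 \frac{7 + \sqrt{14}}{2} = 45 \left(\frac{7}{2} + \frac{\sqrt{14}}{2}\right) = \frac{315}{2} + \frac{45 \sqrt{14}}{2}$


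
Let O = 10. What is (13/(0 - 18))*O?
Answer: -65/9 ≈ -7.2222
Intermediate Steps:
(13/(0 - 18))*O = (13/(0 - 18))*10 = (13/(-18))*10 = -1/18*13*10 = -13/18*10 = -65/9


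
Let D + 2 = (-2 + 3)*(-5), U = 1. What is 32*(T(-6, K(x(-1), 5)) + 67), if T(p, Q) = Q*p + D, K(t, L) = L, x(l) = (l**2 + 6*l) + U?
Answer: 960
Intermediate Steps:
x(l) = 1 + l**2 + 6*l (x(l) = (l**2 + 6*l) + 1 = 1 + l**2 + 6*l)
D = -7 (D = -2 + (-2 + 3)*(-5) = -2 + 1*(-5) = -2 - 5 = -7)
T(p, Q) = -7 + Q*p (T(p, Q) = Q*p - 7 = -7 + Q*p)
32*(T(-6, K(x(-1), 5)) + 67) = 32*((-7 + 5*(-6)) + 67) = 32*((-7 - 30) + 67) = 32*(-37 + 67) = 32*30 = 960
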